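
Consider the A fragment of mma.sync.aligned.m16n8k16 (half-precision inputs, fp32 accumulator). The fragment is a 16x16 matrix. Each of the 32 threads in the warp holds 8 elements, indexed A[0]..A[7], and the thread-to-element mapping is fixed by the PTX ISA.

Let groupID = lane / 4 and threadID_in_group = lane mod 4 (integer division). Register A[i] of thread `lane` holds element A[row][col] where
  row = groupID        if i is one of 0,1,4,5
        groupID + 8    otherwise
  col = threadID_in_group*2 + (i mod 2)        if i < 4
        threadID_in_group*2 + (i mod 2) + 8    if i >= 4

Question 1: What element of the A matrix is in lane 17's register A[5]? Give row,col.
4,11

L=17→G=17>>2=4, T=17&3=1
[5]→row 4+0=4  col 1·2+1+8=11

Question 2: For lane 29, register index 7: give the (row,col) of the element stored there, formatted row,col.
L=29->gid=29>>2=7, tid=29&3=1
[7]->row 7+8=15  col 1·2+1+8=11

15,11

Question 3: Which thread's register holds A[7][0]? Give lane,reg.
r:7=>grp=7,rB=0  c:0=>cB=0,tig=0,lo=0
L=7*4+0=28  i=0*4+0*2+0=0

28,0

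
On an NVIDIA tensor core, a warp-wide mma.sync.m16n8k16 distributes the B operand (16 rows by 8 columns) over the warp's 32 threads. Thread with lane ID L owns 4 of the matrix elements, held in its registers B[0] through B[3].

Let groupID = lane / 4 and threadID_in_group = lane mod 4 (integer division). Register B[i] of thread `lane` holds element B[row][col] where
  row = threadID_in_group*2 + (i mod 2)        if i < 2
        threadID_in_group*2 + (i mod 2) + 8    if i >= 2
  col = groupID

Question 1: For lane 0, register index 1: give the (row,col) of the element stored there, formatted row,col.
lane 0->0/4=0, 0 mod 4=0
i=1  r:2·0+1+0->1  c:0

1,0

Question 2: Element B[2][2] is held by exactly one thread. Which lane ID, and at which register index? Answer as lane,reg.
c=2→G=2  r=2→rhi=0,T=1,p=0
L=2*4+1=9  i=0*2+0=0

9,0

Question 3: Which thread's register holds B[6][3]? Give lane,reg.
c=3⇒gr=3  r=6⇒Rb=0,th=3,odd=0
L=3*4+3=15  i=0*2+0=0

15,0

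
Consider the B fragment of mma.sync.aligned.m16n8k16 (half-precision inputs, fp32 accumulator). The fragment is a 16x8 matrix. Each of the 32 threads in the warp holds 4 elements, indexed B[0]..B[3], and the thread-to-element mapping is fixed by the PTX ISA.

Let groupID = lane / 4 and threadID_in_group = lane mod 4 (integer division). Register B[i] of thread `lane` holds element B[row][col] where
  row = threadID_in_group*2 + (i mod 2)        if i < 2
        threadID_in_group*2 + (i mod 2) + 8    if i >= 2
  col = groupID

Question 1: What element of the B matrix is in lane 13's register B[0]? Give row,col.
13: gid=3,tid=1
[0] (1*2+0+0,3) = (2,3)

2,3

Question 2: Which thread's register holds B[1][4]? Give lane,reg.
16,1

c:4=>grp=4  r:1=>rB=0,tig=0,lo=1
L=4*4+0=16  i=0*2+1=1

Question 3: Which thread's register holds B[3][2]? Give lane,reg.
9,1

c:2=>grp=2  r:3=>rB=0,tig=1,lo=1
L=2*4+1=9  i=0*2+1=1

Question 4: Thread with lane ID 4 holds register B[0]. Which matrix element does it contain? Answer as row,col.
lane 4->4/4=1, 4 mod 4=0
i=0  r:2·0+0+0->0  c:1

0,1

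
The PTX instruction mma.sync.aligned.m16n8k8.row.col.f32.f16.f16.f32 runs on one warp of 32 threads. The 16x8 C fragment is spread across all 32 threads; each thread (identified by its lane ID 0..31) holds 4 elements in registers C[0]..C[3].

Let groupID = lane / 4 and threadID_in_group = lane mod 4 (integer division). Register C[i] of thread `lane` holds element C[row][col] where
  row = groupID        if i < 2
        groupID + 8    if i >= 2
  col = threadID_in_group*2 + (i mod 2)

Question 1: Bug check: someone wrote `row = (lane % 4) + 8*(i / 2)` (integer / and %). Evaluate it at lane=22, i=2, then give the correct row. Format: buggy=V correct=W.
`(lane % 4) + 8*(i / 2)`[22,2]→10
lane 22: G=5 (22/4), T=2 (22%4)
i=2: r=5+8=13, c=2*2+0=4
row: 10 vs 13

buggy=10 correct=13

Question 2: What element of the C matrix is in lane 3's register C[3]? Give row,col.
L=3→G=3>>2=0, T=3&3=3
[3]→row 0+8=8  col 3·2+1=7

8,7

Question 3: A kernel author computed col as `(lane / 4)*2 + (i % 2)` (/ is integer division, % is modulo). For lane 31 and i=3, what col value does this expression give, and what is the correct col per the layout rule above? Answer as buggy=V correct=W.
`(lane / 4)*2 + (i % 2)`[31,3]=>15
31: grp=7,tig=3
[3] (7+8,3*2+1) = (15,7)
col: 15 vs 7

buggy=15 correct=7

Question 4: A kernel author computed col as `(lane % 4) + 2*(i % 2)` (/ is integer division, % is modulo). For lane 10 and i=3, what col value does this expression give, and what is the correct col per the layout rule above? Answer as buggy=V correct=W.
buggy=4 correct=5

`(lane % 4) + 2*(i % 2)`[10,3]=>4
L=10=>grp=10>>2=2, tig=10&3=2
[3]=>row 2+8=10  col 2·2+1=5
col: 4 vs 5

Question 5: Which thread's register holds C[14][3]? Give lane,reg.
r=14->g=6,rb=1  c=3->t=1,b0=1
L=6*4+1=25  i=1*2+1=3

25,3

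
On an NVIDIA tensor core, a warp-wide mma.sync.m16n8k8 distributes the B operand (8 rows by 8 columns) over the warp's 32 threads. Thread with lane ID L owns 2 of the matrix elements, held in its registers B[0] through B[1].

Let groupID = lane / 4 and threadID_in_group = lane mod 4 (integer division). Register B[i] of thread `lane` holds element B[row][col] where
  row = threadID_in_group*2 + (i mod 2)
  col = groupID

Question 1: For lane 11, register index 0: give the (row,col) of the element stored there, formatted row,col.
6,2

11: grp=2,tig=3
[0] (3*2+0,2) = (6,2)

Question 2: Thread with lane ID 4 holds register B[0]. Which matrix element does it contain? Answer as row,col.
L=4->g=4>>2=1, t=4&3=0
[0]->row 0·2+0=0  col g=1

0,1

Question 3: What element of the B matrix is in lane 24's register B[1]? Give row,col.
lane 24→24/4=6, 24 mod 4=0
i=1  r:2·0+1→1  c:6

1,6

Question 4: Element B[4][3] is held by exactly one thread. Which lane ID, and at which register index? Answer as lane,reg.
c=3->g=3  r=4->t=2,b0=0
L=3*4+2=14  i=0=0

14,0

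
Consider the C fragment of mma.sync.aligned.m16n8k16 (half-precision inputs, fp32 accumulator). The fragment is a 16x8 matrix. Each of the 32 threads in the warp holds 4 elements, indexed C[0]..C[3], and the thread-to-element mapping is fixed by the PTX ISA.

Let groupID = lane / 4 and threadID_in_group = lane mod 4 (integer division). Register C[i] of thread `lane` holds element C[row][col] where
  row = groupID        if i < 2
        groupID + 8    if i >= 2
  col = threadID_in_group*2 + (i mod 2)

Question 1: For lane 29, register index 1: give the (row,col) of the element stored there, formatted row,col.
7,3

29: grp=7,tig=1
[1] (7+0,1*2+1) = (7,3)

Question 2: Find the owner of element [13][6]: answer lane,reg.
r: 13->gid=5,r8=1  c: 6->tid=3,i&1=0
L=5*4+3=23  i=1*2+0=2

23,2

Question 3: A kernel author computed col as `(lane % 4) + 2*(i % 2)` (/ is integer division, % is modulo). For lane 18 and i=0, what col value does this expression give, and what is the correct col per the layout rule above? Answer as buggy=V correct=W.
buggy=2 correct=4

`(lane % 4) + 2*(i % 2)`[18,0]->2
18: g=4,t=2
[0] (4+0,2*2+0) = (4,4)
col: 2 vs 4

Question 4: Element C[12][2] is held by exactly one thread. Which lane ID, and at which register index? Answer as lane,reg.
17,2

r:12=>grp=4,rB=1  c:2=>tig=1,lo=0
L=4*4+1=17  i=1*2+0=2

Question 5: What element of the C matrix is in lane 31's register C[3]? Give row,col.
31: g=7,t=3
[3] (7+8,3*2+1) = (15,7)

15,7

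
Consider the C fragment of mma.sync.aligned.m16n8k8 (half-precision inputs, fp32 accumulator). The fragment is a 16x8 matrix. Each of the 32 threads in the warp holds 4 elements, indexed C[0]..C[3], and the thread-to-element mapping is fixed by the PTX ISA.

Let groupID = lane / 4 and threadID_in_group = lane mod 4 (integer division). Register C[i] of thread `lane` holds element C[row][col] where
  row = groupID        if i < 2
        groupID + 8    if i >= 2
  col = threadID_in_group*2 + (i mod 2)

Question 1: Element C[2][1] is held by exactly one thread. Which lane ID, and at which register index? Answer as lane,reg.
8,1

r=2->g=2,rb=0  c=1->t=0,b0=1
L=2*4+0=8  i=0*2+1=1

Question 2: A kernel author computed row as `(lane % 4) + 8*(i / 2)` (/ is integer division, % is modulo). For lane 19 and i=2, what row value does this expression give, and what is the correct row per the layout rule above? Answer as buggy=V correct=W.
`(lane % 4) + 8*(i / 2)`[19,2]->11
L=19->g=19>>2=4, t=19&3=3
[2]->row 4+8=12  col 3·2+0=6
row: 11 vs 12

buggy=11 correct=12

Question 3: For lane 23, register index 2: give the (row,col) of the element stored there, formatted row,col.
13,6

lane 23->23/4=5, 23 mod 4=3
i=2  r:5+8->13  c:2·3+0->6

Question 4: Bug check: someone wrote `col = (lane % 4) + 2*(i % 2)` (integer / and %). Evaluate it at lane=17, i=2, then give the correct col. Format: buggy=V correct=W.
`(lane % 4) + 2*(i % 2)`[17,2]->1
17: gid=4,tid=1
[2] (4+8,1*2+0) = (12,2)
col: 1 vs 2

buggy=1 correct=2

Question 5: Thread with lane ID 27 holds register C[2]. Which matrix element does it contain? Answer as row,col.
14,6

lane 27: gr=6 (27/4), th=3 (27%4)
i=2: r=6+8=14, c=3*2+0=6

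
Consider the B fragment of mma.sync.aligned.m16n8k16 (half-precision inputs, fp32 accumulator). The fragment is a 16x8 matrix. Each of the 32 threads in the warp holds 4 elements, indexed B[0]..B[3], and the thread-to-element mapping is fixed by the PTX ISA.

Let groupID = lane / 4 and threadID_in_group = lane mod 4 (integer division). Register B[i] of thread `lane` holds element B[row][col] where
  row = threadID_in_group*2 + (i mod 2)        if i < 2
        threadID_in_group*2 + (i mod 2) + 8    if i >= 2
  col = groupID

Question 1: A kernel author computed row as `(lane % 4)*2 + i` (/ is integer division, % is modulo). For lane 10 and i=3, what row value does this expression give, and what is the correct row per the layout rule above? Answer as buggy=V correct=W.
`(lane % 4)*2 + i`[10,3]=>7
L=10=>grp=10>>2=2, tig=10&3=2
[3]=>row 2·2+1+8=13  col grp=2
row: 7 vs 13

buggy=7 correct=13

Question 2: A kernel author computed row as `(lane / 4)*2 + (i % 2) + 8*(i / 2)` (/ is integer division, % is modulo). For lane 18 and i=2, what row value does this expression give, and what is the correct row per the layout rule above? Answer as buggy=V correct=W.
buggy=16 correct=12

`(lane / 4)*2 + (i % 2) + 8*(i / 2)`[18,2]=>16
lane 18: grp=4 (18/4), tig=2 (18%4)
i=2: r=2*2+0+8=12, c=grp=4
row: 16 vs 12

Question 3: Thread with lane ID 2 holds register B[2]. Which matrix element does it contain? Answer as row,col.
lane 2: grp=0 (2/4), tig=2 (2%4)
i=2: r=2*2+0+8=12, c=grp=0

12,0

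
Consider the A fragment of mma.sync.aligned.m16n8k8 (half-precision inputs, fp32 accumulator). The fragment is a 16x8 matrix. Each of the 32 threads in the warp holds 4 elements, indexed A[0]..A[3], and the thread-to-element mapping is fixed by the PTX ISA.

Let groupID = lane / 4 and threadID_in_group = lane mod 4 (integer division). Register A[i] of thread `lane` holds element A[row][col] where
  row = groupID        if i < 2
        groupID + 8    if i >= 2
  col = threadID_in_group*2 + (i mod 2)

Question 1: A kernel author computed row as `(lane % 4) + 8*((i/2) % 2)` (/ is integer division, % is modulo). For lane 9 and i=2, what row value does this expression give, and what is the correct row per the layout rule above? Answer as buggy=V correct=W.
`(lane % 4) + 8*((i/2) % 2)`[9,2]->9
L=9->gid=9>>2=2, tid=9&3=1
[2]->row 2+8=10  col 1·2+0=2
row: 9 vs 10

buggy=9 correct=10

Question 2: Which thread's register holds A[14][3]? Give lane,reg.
r=14→G=6,rhi=1  c=3→T=1,p=1
L=6*4+1=25  i=1*2+1=3

25,3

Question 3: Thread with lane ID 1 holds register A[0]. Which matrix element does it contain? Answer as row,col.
lane 1: gid=0 (1/4), tid=1 (1%4)
i=0: r=0+0=0, c=1*2+0=2

0,2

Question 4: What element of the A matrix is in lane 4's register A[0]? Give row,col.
4: gid=1,tid=0
[0] (1+0,0*2+0) = (1,0)

1,0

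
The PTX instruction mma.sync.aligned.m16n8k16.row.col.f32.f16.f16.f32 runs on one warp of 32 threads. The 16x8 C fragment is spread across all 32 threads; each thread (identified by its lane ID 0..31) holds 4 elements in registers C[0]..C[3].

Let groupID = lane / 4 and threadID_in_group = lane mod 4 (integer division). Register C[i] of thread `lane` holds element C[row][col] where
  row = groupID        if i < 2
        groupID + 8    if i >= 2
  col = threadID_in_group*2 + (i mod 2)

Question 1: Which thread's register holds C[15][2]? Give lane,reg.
r:15=>grp=7,rB=1  c:2=>tig=1,lo=0
L=7*4+1=29  i=1*2+0=2

29,2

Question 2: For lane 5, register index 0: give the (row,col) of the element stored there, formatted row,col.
L=5->g=5>>2=1, t=5&3=1
[0]->row 1+0=1  col 1·2+0=2

1,2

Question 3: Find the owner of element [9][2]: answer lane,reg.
r=9→G=1,rhi=1  c=2→T=1,p=0
L=1*4+1=5  i=1*2+0=2

5,2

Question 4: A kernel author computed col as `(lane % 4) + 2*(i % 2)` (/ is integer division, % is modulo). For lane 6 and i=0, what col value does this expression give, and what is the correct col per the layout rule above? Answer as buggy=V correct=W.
buggy=2 correct=4

`(lane % 4) + 2*(i % 2)`[6,0]->2
L=6->g=6>>2=1, t=6&3=2
[0]->row 1+0=1  col 2·2+0=4
col: 2 vs 4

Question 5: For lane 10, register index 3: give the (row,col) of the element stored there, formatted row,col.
10,5

lane 10->10/4=2, 10 mod 4=2
i=3  r:2+8->10  c:2·2+1->5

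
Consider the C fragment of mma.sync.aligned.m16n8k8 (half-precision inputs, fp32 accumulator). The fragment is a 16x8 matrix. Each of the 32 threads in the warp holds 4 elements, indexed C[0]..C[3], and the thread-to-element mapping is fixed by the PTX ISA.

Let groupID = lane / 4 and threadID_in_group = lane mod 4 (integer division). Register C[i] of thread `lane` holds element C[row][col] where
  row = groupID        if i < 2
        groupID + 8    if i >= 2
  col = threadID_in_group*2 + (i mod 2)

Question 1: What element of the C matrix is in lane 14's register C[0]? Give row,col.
3,4

lane 14: gr=3 (14/4), th=2 (14%4)
i=0: r=3+0=3, c=2*2+0=4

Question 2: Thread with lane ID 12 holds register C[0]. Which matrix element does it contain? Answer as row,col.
3,0

lane 12: g=3 (12/4), t=0 (12%4)
i=0: r=3+0=3, c=0*2+0=0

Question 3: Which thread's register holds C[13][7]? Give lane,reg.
r=13⇒gr=5,Rb=1  c=7⇒th=3,odd=1
L=5*4+3=23  i=1*2+1=3

23,3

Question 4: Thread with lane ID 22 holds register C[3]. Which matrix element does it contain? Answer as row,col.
13,5

lane 22=>22/4=5, 22 mod 4=2
i=3  r:5+8=>13  c:2·2+1=>5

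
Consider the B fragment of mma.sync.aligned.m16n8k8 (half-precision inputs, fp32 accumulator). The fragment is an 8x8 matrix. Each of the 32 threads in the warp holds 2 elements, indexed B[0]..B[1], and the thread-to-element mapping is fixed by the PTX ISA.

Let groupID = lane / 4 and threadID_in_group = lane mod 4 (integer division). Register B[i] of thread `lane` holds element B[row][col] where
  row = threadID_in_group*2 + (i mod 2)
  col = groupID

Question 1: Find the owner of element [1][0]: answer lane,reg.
0,1

c=0->g=0  r=1->t=0,b0=1
L=0*4+0=0  i=1=1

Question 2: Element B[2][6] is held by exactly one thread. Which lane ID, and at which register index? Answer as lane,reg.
c=6⇒gr=6  r=2⇒th=1,odd=0
L=6*4+1=25  i=0=0

25,0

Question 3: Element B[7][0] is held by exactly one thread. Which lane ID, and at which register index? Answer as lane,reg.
3,1

c:0=>grp=0  r:7=>tig=3,lo=1
L=0*4+3=3  i=1=1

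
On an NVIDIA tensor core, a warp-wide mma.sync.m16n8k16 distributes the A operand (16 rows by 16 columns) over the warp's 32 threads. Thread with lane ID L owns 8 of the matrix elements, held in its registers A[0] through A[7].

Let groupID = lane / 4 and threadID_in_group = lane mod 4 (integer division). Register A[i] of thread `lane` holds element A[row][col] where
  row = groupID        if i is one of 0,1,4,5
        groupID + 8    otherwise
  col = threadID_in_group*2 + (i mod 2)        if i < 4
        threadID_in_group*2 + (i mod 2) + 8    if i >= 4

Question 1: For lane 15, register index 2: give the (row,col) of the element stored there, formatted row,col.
lane 15: grp=3 (15/4), tig=3 (15%4)
i=2: r=3+8=11, c=3*2+0+0=6

11,6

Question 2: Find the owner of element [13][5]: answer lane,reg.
22,3

r=13→G=5,rhi=1  c=5→chi=0,T=2,p=1
L=5*4+2=22  i=0*4+1*2+1=3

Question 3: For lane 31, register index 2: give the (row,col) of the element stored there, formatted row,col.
15,6

lane 31: gr=7 (31/4), th=3 (31%4)
i=2: r=7+8=15, c=3*2+0+0=6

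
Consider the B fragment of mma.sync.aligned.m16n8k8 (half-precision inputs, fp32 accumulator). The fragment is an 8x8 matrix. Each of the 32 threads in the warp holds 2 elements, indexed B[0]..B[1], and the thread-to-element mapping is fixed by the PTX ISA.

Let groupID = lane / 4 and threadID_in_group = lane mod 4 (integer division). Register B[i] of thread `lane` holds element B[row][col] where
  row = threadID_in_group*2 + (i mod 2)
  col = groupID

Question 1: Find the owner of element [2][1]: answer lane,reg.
c=1→G=1  r=2→T=1,p=0
L=1*4+1=5  i=0=0

5,0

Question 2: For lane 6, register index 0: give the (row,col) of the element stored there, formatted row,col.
4,1

lane 6⇒6/4=1, 6 mod 4=2
i=0  r:2·2+0⇒4  c:1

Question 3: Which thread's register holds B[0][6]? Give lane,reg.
24,0

c=6->g=6  r=0->t=0,b0=0
L=6*4+0=24  i=0=0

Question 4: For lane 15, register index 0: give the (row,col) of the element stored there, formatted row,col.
6,3

lane 15→15/4=3, 15 mod 4=3
i=0  r:2·3+0→6  c:3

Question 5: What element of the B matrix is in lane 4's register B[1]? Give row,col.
lane 4⇒4/4=1, 4 mod 4=0
i=1  r:2·0+1⇒1  c:1

1,1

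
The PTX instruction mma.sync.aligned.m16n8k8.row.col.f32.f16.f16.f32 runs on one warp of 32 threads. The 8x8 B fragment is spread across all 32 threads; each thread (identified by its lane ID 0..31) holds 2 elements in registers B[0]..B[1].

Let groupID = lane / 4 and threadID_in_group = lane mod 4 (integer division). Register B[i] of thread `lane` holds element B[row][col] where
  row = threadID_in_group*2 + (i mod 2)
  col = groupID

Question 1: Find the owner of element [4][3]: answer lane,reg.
14,0

c:3=>grp=3  r:4=>tig=2,lo=0
L=3*4+2=14  i=0=0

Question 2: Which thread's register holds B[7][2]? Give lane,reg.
c=2→G=2  r=7→T=3,p=1
L=2*4+3=11  i=1=1

11,1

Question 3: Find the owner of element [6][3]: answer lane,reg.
c=3→G=3  r=6→T=3,p=0
L=3*4+3=15  i=0=0

15,0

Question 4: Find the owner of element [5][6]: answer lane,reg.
c=6->g=6  r=5->t=2,b0=1
L=6*4+2=26  i=1=1

26,1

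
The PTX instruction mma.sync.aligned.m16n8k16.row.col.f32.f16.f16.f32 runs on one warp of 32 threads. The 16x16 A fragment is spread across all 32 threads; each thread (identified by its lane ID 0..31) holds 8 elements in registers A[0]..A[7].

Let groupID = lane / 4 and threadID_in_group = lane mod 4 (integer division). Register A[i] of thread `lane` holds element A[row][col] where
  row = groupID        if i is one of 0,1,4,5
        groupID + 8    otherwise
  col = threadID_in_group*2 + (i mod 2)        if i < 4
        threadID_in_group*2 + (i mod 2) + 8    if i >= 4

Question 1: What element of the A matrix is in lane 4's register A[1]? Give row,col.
lane 4: gid=1 (4/4), tid=0 (4%4)
i=1: r=1+0=1, c=0*2+1+0=1

1,1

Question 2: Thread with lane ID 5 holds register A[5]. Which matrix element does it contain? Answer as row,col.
lane 5: g=1 (5/4), t=1 (5%4)
i=5: r=1+0=1, c=1*2+1+8=11

1,11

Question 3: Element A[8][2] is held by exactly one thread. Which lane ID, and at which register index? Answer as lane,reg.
1,2

r=8⇒gr=0,Rb=1  c=2⇒Cb=0,th=1,odd=0
L=0*4+1=1  i=0*4+1*2+0=2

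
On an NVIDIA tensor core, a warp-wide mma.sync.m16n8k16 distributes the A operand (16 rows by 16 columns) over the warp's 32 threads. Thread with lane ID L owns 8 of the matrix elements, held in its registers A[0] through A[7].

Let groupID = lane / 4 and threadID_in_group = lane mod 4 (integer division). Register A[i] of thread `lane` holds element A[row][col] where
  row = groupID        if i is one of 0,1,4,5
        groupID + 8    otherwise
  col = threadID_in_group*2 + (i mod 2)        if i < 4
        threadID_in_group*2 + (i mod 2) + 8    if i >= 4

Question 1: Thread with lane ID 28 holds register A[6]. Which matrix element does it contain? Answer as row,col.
lane 28->28/4=7, 28 mod 4=0
i=6  r:7+8->15  c:2·0+0+8->8

15,8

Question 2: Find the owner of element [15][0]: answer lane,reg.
28,2

r:15=>grp=7,rB=1  c:0=>cB=0,tig=0,lo=0
L=7*4+0=28  i=0*4+1*2+0=2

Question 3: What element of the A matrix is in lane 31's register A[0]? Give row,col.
7,6

lane 31: gid=7 (31/4), tid=3 (31%4)
i=0: r=7+0=7, c=3*2+0+0=6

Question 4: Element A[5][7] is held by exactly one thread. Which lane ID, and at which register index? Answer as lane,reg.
23,1

r: 5->gid=5,r8=0  c: 7->c8=0,tid=3,i&1=1
L=5*4+3=23  i=0*4+0*2+1=1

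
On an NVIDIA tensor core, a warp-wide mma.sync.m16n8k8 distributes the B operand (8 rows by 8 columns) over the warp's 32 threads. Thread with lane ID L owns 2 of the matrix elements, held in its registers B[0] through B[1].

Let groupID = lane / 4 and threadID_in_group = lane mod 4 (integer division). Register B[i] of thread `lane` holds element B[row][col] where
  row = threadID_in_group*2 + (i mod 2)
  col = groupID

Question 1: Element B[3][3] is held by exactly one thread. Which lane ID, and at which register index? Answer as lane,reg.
13,1

c: 3->gid=3  r: 3->tid=1,i&1=1
L=3*4+1=13  i=1=1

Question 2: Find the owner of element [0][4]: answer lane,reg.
16,0

c=4→G=4  r=0→T=0,p=0
L=4*4+0=16  i=0=0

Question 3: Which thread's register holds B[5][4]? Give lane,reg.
c:4=>grp=4  r:5=>tig=2,lo=1
L=4*4+2=18  i=1=1

18,1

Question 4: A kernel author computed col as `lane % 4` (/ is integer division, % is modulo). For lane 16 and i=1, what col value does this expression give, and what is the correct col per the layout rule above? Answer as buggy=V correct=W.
`lane % 4`[16,1]→0
lane 16: G=4 (16/4), T=0 (16%4)
i=1: r=0*2+1=1, c=G=4
col: 0 vs 4

buggy=0 correct=4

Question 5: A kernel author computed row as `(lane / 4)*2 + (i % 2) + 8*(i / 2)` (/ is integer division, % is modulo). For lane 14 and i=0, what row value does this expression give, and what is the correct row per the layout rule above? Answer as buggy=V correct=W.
buggy=6 correct=4

`(lane / 4)*2 + (i % 2) + 8*(i / 2)`[14,0]⇒6
14: gr=3,th=2
[0] (2*2+0,3) = (4,3)
row: 6 vs 4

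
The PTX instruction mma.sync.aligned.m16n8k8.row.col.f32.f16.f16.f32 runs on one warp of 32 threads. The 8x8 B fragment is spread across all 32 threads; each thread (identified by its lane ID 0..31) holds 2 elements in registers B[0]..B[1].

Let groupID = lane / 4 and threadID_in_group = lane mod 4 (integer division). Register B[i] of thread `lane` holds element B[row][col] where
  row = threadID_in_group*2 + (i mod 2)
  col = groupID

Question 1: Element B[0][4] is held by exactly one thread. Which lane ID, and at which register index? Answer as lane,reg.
16,0

c=4->g=4  r=0->t=0,b0=0
L=4*4+0=16  i=0=0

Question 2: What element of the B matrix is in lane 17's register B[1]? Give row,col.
17: g=4,t=1
[1] (1*2+1,4) = (3,4)

3,4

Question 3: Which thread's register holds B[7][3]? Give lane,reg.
c=3⇒gr=3  r=7⇒th=3,odd=1
L=3*4+3=15  i=1=1

15,1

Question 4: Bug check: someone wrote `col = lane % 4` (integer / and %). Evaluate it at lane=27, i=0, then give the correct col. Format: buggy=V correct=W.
buggy=3 correct=6

`lane % 4`[27,0]⇒3
lane 27⇒27/4=6, 27 mod 4=3
i=0  r:2·3+0⇒6  c:6
col: 3 vs 6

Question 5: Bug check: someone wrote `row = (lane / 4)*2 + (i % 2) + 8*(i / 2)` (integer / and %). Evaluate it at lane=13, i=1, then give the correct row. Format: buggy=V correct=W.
buggy=7 correct=3

`(lane / 4)*2 + (i % 2) + 8*(i / 2)`[13,1]→7
lane 13: G=3 (13/4), T=1 (13%4)
i=1: r=1*2+1=3, c=G=3
row: 7 vs 3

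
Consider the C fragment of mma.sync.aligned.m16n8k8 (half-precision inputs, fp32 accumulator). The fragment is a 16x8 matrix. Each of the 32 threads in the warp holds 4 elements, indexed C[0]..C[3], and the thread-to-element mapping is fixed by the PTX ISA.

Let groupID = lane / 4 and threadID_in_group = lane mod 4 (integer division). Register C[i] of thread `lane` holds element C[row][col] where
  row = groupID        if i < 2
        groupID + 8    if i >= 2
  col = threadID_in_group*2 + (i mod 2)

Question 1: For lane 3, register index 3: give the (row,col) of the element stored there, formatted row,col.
8,7

L=3→G=3>>2=0, T=3&3=3
[3]→row 0+8=8  col 3·2+1=7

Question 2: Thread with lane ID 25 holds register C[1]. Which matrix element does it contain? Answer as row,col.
6,3

lane 25->25/4=6, 25 mod 4=1
i=1  r:6+0->6  c:2·1+1->3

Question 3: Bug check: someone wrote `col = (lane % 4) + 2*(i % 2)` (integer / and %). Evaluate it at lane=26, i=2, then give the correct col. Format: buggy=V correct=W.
`(lane % 4) + 2*(i % 2)`[26,2]=>2
L=26=>grp=26>>2=6, tig=26&3=2
[2]=>row 6+8=14  col 2·2+0=4
col: 2 vs 4

buggy=2 correct=4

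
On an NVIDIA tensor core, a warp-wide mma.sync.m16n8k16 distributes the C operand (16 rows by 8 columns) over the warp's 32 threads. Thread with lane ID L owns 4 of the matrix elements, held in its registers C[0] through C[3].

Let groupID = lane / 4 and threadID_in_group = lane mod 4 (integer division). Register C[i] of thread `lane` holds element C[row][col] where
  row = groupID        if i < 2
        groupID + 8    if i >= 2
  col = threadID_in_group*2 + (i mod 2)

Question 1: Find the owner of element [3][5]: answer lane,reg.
r=3⇒gr=3,Rb=0  c=5⇒th=2,odd=1
L=3*4+2=14  i=0*2+1=1

14,1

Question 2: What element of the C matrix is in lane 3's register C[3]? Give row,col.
L=3⇒gr=3>>2=0, th=3&3=3
[3]⇒row 0+8=8  col 3·2+1=7

8,7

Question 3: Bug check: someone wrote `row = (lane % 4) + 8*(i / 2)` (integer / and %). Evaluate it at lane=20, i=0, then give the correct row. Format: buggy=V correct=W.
`(lane % 4) + 8*(i / 2)`[20,0]→0
20: G=5,T=0
[0] (5+0,0*2+0) = (5,0)
row: 0 vs 5

buggy=0 correct=5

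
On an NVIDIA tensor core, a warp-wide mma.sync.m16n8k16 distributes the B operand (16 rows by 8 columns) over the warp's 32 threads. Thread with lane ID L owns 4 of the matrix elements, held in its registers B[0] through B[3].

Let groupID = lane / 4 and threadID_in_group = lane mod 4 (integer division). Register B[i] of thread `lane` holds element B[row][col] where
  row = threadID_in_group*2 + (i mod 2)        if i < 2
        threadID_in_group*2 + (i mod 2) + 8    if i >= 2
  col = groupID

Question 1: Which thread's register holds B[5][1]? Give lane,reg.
6,1

c=1→G=1  r=5→rhi=0,T=2,p=1
L=1*4+2=6  i=0*2+1=1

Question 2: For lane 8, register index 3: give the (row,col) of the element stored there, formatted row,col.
lane 8: g=2 (8/4), t=0 (8%4)
i=3: r=0*2+1+8=9, c=g=2

9,2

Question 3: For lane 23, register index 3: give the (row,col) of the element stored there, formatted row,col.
15,5

lane 23: gr=5 (23/4), th=3 (23%4)
i=3: r=3*2+1+8=15, c=gr=5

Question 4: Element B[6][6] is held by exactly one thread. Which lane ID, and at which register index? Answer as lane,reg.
c: 6->gid=6  r: 6->r8=0,tid=3,i&1=0
L=6*4+3=27  i=0*2+0=0

27,0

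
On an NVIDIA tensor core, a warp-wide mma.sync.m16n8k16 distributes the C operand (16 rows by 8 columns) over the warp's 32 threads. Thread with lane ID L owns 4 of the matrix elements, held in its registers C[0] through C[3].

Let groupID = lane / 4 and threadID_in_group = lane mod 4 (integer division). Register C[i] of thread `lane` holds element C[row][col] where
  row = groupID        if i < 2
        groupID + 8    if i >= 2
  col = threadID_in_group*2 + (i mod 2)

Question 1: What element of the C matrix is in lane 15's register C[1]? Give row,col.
15: G=3,T=3
[1] (3+0,3*2+1) = (3,7)

3,7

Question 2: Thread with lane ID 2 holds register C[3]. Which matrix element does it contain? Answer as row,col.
lane 2->2/4=0, 2 mod 4=2
i=3  r:0+8->8  c:2·2+1->5

8,5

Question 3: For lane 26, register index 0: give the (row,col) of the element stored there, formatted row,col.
6,4

26: g=6,t=2
[0] (6+0,2*2+0) = (6,4)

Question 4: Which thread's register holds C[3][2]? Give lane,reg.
r=3→G=3,rhi=0  c=2→T=1,p=0
L=3*4+1=13  i=0*2+0=0

13,0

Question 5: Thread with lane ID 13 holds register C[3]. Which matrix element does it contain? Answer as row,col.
11,3

13: gr=3,th=1
[3] (3+8,1*2+1) = (11,3)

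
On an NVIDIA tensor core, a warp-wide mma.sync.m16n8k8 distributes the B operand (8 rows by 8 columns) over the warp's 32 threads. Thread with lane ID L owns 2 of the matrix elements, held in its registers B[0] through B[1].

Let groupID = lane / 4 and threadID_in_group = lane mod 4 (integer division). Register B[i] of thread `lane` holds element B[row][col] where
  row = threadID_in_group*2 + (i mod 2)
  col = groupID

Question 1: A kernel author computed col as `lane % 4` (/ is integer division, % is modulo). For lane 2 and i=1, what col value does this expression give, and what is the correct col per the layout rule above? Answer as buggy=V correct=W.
buggy=2 correct=0

`lane % 4`[2,1]->2
lane 2: gid=0 (2/4), tid=2 (2%4)
i=1: r=2*2+1=5, c=gid=0
col: 2 vs 0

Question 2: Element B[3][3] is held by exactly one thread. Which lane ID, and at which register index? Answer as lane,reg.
13,1

c=3→G=3  r=3→T=1,p=1
L=3*4+1=13  i=1=1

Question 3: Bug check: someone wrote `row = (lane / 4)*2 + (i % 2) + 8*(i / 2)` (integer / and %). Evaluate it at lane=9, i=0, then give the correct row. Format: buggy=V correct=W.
`(lane / 4)*2 + (i % 2) + 8*(i / 2)`[9,0]⇒4
lane 9⇒9/4=2, 9 mod 4=1
i=0  r:2·1+0⇒2  c:2
row: 4 vs 2

buggy=4 correct=2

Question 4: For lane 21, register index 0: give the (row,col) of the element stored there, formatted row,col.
2,5

21: G=5,T=1
[0] (1*2+0,5) = (2,5)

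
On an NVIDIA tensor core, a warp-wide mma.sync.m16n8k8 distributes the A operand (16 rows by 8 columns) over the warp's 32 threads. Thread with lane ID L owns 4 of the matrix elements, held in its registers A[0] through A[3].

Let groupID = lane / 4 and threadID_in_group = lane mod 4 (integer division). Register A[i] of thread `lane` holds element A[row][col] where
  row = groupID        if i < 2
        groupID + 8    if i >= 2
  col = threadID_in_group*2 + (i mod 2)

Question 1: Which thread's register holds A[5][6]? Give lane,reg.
r=5⇒gr=5,Rb=0  c=6⇒th=3,odd=0
L=5*4+3=23  i=0*2+0=0

23,0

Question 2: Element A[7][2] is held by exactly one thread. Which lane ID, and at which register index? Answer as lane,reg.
r: 7->gid=7,r8=0  c: 2->tid=1,i&1=0
L=7*4+1=29  i=0*2+0=0

29,0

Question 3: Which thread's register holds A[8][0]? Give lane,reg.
r=8⇒gr=0,Rb=1  c=0⇒th=0,odd=0
L=0*4+0=0  i=1*2+0=2

0,2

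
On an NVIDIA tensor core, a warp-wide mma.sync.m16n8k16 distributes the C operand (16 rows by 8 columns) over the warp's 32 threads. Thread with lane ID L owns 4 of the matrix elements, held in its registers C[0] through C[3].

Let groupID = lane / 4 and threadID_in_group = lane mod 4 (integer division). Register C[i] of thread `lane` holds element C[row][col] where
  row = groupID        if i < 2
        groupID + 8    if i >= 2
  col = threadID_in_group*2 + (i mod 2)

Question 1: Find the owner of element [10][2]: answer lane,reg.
r=10⇒gr=2,Rb=1  c=2⇒th=1,odd=0
L=2*4+1=9  i=1*2+0=2

9,2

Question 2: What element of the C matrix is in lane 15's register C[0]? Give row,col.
15: gid=3,tid=3
[0] (3+0,3*2+0) = (3,6)

3,6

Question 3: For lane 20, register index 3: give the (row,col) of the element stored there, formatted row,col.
13,1

lane 20: gr=5 (20/4), th=0 (20%4)
i=3: r=5+8=13, c=0*2+1=1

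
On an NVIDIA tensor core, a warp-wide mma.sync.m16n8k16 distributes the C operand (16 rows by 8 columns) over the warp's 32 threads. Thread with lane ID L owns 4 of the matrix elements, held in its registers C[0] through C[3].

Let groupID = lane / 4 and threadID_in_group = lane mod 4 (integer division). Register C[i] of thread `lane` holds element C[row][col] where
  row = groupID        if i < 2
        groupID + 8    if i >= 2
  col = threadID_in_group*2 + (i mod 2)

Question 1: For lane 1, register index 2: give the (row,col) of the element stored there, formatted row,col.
8,2

lane 1⇒1/4=0, 1 mod 4=1
i=2  r:0+8⇒8  c:2·1+0⇒2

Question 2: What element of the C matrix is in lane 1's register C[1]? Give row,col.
lane 1: G=0 (1/4), T=1 (1%4)
i=1: r=0+0=0, c=1*2+1=3

0,3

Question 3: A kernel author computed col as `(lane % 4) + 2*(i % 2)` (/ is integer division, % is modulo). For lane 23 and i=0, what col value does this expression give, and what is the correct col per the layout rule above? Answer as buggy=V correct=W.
buggy=3 correct=6

`(lane % 4) + 2*(i % 2)`[23,0]->3
23: g=5,t=3
[0] (5+0,3*2+0) = (5,6)
col: 3 vs 6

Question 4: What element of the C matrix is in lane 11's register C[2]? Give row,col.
10,6

lane 11: grp=2 (11/4), tig=3 (11%4)
i=2: r=2+8=10, c=3*2+0=6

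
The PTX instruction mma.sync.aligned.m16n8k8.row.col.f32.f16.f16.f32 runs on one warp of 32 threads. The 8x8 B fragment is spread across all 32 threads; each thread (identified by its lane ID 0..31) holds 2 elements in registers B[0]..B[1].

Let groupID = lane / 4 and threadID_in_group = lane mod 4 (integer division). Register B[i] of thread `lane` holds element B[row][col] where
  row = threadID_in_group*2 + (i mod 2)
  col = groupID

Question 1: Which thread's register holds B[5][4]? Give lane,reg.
c=4→G=4  r=5→T=2,p=1
L=4*4+2=18  i=1=1

18,1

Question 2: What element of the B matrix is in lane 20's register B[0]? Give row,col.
lane 20: gid=5 (20/4), tid=0 (20%4)
i=0: r=0*2+0=0, c=gid=5

0,5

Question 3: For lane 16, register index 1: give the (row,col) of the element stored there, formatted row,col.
L=16->gid=16>>2=4, tid=16&3=0
[1]->row 0·2+1=1  col gid=4

1,4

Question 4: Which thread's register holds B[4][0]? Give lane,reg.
2,0

c=0->g=0  r=4->t=2,b0=0
L=0*4+2=2  i=0=0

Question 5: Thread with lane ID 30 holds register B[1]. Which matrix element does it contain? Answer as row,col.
lane 30: grp=7 (30/4), tig=2 (30%4)
i=1: r=2*2+1=5, c=grp=7

5,7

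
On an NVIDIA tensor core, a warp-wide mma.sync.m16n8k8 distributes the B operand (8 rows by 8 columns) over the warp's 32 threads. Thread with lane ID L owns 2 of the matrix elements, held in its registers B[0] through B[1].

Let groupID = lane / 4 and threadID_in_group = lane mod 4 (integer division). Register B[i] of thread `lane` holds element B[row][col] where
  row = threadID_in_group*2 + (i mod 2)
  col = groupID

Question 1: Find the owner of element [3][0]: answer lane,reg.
c=0⇒gr=0  r=3⇒th=1,odd=1
L=0*4+1=1  i=1=1

1,1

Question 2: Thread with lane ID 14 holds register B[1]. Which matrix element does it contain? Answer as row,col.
5,3

lane 14: grp=3 (14/4), tig=2 (14%4)
i=1: r=2*2+1=5, c=grp=3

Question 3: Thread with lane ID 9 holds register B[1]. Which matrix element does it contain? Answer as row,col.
lane 9: gid=2 (9/4), tid=1 (9%4)
i=1: r=1*2+1=3, c=gid=2

3,2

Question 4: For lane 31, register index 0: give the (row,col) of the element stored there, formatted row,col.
6,7

31: gid=7,tid=3
[0] (3*2+0,7) = (6,7)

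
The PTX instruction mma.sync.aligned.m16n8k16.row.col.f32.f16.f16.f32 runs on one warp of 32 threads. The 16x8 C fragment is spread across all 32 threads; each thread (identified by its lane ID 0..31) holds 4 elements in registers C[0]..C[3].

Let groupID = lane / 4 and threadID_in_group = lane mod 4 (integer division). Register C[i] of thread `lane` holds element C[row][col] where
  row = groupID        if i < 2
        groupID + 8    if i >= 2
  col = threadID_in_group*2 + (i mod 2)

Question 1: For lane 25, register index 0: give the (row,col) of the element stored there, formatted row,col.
lane 25: grp=6 (25/4), tig=1 (25%4)
i=0: r=6+0=6, c=1*2+0=2

6,2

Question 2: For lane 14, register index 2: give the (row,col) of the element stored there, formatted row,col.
11,4

lane 14: G=3 (14/4), T=2 (14%4)
i=2: r=3+8=11, c=2*2+0=4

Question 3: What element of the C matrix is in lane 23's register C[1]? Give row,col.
5,7

lane 23: gr=5 (23/4), th=3 (23%4)
i=1: r=5+0=5, c=3*2+1=7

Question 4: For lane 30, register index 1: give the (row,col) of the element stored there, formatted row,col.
7,5

30: g=7,t=2
[1] (7+0,2*2+1) = (7,5)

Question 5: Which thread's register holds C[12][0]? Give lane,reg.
16,2

r:12=>grp=4,rB=1  c:0=>tig=0,lo=0
L=4*4+0=16  i=1*2+0=2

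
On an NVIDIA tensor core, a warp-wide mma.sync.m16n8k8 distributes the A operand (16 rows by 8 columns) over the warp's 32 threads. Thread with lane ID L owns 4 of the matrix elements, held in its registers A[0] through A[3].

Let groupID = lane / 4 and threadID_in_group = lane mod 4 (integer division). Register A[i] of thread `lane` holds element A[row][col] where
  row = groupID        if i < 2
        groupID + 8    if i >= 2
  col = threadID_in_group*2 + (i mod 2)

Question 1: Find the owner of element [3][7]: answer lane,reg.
15,1

r=3->g=3,rb=0  c=7->t=3,b0=1
L=3*4+3=15  i=0*2+1=1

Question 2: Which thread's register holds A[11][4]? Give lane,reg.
r=11->g=3,rb=1  c=4->t=2,b0=0
L=3*4+2=14  i=1*2+0=2

14,2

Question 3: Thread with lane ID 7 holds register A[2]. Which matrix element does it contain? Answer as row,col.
lane 7->7/4=1, 7 mod 4=3
i=2  r:1+8->9  c:2·3+0->6

9,6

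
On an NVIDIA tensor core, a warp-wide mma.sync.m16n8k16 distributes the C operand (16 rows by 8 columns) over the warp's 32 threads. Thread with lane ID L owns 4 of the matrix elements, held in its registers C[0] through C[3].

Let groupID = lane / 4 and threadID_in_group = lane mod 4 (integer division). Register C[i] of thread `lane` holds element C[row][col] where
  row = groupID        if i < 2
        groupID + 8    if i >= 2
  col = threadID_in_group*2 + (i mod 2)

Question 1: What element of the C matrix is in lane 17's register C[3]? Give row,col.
17: gr=4,th=1
[3] (4+8,1*2+1) = (12,3)

12,3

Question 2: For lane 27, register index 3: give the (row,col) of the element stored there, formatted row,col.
lane 27: G=6 (27/4), T=3 (27%4)
i=3: r=6+8=14, c=3*2+1=7

14,7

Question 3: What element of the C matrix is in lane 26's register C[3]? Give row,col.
L=26->gid=26>>2=6, tid=26&3=2
[3]->row 6+8=14  col 2·2+1=5

14,5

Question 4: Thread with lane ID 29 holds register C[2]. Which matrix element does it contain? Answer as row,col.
15,2

29: g=7,t=1
[2] (7+8,1*2+0) = (15,2)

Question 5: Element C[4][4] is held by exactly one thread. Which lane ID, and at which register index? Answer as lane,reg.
r=4->g=4,rb=0  c=4->t=2,b0=0
L=4*4+2=18  i=0*2+0=0

18,0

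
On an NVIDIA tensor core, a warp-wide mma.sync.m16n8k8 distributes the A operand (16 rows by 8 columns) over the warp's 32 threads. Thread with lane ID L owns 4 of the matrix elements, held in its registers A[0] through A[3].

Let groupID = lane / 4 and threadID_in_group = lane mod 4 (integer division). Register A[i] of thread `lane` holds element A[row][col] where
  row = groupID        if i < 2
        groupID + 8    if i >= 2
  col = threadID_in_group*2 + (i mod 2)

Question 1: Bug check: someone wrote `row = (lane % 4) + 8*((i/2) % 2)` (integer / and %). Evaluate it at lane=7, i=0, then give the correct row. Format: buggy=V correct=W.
`(lane % 4) + 8*((i/2) % 2)`[7,0]->3
7: gid=1,tid=3
[0] (1+0,3*2+0) = (1,6)
row: 3 vs 1

buggy=3 correct=1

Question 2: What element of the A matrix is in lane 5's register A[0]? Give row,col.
L=5->g=5>>2=1, t=5&3=1
[0]->row 1+0=1  col 1·2+0=2

1,2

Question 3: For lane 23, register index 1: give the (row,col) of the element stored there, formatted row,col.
5,7

L=23=>grp=23>>2=5, tig=23&3=3
[1]=>row 5+0=5  col 3·2+1=7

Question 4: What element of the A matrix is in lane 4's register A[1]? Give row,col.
1,1

L=4->g=4>>2=1, t=4&3=0
[1]->row 1+0=1  col 0·2+1=1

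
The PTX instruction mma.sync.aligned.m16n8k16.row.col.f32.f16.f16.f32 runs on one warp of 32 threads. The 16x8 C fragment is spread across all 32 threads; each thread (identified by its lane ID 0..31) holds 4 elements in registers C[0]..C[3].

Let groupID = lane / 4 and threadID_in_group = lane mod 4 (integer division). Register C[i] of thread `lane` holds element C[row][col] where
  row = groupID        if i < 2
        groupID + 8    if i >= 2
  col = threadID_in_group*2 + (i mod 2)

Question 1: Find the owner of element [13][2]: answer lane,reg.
r=13⇒gr=5,Rb=1  c=2⇒th=1,odd=0
L=5*4+1=21  i=1*2+0=2

21,2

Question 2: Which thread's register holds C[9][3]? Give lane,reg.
5,3

r:9=>grp=1,rB=1  c:3=>tig=1,lo=1
L=1*4+1=5  i=1*2+1=3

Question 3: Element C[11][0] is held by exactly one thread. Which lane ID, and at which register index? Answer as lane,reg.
12,2

r: 11->gid=3,r8=1  c: 0->tid=0,i&1=0
L=3*4+0=12  i=1*2+0=2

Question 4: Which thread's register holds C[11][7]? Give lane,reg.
15,3

r=11->g=3,rb=1  c=7->t=3,b0=1
L=3*4+3=15  i=1*2+1=3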